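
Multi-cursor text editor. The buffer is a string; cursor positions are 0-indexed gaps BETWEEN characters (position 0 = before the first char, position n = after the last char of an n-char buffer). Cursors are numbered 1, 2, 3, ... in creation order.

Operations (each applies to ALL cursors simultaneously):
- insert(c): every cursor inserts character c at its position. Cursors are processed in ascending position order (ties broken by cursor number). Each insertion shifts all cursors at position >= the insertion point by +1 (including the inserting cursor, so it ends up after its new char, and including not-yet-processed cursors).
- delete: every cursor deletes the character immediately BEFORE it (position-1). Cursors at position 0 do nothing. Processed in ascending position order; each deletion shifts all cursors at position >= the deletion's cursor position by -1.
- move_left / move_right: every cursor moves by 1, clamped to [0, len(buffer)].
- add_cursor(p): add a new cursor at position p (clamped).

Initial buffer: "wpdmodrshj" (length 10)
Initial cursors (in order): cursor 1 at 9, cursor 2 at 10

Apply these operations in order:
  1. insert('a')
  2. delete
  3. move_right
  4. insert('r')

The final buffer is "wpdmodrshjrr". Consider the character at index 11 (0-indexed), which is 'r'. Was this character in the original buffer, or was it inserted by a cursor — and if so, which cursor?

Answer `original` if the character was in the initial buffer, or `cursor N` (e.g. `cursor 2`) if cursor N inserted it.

After op 1 (insert('a')): buffer="wpdmodrshaja" (len 12), cursors c1@10 c2@12, authorship .........1.2
After op 2 (delete): buffer="wpdmodrshj" (len 10), cursors c1@9 c2@10, authorship ..........
After op 3 (move_right): buffer="wpdmodrshj" (len 10), cursors c1@10 c2@10, authorship ..........
After op 4 (insert('r')): buffer="wpdmodrshjrr" (len 12), cursors c1@12 c2@12, authorship ..........12
Authorship (.=original, N=cursor N): . . . . . . . . . . 1 2
Index 11: author = 2

Answer: cursor 2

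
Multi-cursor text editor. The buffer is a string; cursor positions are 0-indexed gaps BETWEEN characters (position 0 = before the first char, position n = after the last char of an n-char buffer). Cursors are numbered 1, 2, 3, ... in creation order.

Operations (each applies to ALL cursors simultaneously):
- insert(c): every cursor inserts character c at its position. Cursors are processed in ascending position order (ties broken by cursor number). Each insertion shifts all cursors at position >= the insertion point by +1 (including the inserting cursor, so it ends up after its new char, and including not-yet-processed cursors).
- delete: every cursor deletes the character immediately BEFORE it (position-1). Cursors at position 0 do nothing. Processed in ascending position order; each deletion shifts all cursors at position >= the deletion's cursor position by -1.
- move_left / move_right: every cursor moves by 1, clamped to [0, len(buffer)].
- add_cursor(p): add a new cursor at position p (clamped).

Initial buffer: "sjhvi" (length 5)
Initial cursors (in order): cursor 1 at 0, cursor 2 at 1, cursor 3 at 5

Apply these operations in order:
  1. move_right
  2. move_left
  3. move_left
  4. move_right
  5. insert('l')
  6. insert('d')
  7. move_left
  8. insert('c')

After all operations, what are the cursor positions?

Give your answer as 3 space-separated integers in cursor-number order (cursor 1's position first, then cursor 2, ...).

After op 1 (move_right): buffer="sjhvi" (len 5), cursors c1@1 c2@2 c3@5, authorship .....
After op 2 (move_left): buffer="sjhvi" (len 5), cursors c1@0 c2@1 c3@4, authorship .....
After op 3 (move_left): buffer="sjhvi" (len 5), cursors c1@0 c2@0 c3@3, authorship .....
After op 4 (move_right): buffer="sjhvi" (len 5), cursors c1@1 c2@1 c3@4, authorship .....
After op 5 (insert('l')): buffer="slljhvli" (len 8), cursors c1@3 c2@3 c3@7, authorship .12...3.
After op 6 (insert('d')): buffer="sllddjhvldi" (len 11), cursors c1@5 c2@5 c3@10, authorship .1212...33.
After op 7 (move_left): buffer="sllddjhvldi" (len 11), cursors c1@4 c2@4 c3@9, authorship .1212...33.
After op 8 (insert('c')): buffer="slldccdjhvlcdi" (len 14), cursors c1@6 c2@6 c3@12, authorship .121122...333.

Answer: 6 6 12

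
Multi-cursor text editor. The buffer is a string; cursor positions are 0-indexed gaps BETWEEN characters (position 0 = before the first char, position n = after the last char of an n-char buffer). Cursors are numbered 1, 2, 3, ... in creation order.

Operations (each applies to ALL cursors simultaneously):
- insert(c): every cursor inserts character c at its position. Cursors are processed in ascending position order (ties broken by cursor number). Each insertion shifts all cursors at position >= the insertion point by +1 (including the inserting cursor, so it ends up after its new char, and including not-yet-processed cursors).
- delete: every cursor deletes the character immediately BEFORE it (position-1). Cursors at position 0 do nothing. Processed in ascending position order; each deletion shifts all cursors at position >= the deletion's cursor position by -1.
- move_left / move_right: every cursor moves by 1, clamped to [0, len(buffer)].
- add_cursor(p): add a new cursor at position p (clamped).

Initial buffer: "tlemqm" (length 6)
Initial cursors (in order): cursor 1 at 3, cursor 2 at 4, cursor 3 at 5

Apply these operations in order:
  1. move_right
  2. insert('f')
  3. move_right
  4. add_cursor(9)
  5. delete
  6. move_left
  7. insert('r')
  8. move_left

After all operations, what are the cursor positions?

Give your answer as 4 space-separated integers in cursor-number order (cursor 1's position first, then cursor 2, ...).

Answer: 7 7 7 7

Derivation:
After op 1 (move_right): buffer="tlemqm" (len 6), cursors c1@4 c2@5 c3@6, authorship ......
After op 2 (insert('f')): buffer="tlemfqfmf" (len 9), cursors c1@5 c2@7 c3@9, authorship ....1.2.3
After op 3 (move_right): buffer="tlemfqfmf" (len 9), cursors c1@6 c2@8 c3@9, authorship ....1.2.3
After op 4 (add_cursor(9)): buffer="tlemfqfmf" (len 9), cursors c1@6 c2@8 c3@9 c4@9, authorship ....1.2.3
After op 5 (delete): buffer="tlemf" (len 5), cursors c1@5 c2@5 c3@5 c4@5, authorship ....1
After op 6 (move_left): buffer="tlemf" (len 5), cursors c1@4 c2@4 c3@4 c4@4, authorship ....1
After op 7 (insert('r')): buffer="tlemrrrrf" (len 9), cursors c1@8 c2@8 c3@8 c4@8, authorship ....12341
After op 8 (move_left): buffer="tlemrrrrf" (len 9), cursors c1@7 c2@7 c3@7 c4@7, authorship ....12341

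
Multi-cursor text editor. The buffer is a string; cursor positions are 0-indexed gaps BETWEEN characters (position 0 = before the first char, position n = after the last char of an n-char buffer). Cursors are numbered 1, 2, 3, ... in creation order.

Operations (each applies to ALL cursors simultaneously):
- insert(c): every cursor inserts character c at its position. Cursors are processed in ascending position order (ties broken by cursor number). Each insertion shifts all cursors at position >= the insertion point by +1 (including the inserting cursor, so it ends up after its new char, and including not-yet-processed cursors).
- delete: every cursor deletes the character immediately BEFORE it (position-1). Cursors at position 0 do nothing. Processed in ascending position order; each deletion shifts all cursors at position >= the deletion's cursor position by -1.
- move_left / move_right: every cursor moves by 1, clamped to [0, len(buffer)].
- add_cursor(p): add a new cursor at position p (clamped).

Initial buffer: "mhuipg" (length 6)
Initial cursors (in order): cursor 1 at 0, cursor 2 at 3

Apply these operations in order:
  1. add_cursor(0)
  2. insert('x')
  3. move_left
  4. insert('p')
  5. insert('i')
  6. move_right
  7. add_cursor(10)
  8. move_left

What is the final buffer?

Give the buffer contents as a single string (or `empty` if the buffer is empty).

After op 1 (add_cursor(0)): buffer="mhuipg" (len 6), cursors c1@0 c3@0 c2@3, authorship ......
After op 2 (insert('x')): buffer="xxmhuxipg" (len 9), cursors c1@2 c3@2 c2@6, authorship 13...2...
After op 3 (move_left): buffer="xxmhuxipg" (len 9), cursors c1@1 c3@1 c2@5, authorship 13...2...
After op 4 (insert('p')): buffer="xppxmhupxipg" (len 12), cursors c1@3 c3@3 c2@8, authorship 1133...22...
After op 5 (insert('i')): buffer="xppiixmhupixipg" (len 15), cursors c1@5 c3@5 c2@11, authorship 113133...222...
After op 6 (move_right): buffer="xppiixmhupixipg" (len 15), cursors c1@6 c3@6 c2@12, authorship 113133...222...
After op 7 (add_cursor(10)): buffer="xppiixmhupixipg" (len 15), cursors c1@6 c3@6 c4@10 c2@12, authorship 113133...222...
After op 8 (move_left): buffer="xppiixmhupixipg" (len 15), cursors c1@5 c3@5 c4@9 c2@11, authorship 113133...222...

Answer: xppiixmhupixipg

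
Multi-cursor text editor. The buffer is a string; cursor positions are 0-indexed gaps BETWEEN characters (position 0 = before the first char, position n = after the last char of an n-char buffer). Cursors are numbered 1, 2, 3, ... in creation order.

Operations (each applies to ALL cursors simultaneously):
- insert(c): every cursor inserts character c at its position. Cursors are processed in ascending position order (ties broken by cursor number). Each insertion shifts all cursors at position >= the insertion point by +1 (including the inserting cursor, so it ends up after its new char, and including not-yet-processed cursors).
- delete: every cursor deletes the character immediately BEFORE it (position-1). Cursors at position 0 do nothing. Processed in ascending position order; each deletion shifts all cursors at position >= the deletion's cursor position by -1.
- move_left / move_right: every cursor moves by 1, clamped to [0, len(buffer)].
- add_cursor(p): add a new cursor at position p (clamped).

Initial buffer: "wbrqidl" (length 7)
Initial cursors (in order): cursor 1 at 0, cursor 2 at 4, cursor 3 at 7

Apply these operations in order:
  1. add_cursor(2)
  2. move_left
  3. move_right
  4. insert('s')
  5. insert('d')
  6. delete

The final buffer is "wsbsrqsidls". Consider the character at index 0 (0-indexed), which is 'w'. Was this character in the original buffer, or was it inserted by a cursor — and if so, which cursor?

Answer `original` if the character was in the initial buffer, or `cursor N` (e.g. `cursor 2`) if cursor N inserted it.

Answer: original

Derivation:
After op 1 (add_cursor(2)): buffer="wbrqidl" (len 7), cursors c1@0 c4@2 c2@4 c3@7, authorship .......
After op 2 (move_left): buffer="wbrqidl" (len 7), cursors c1@0 c4@1 c2@3 c3@6, authorship .......
After op 3 (move_right): buffer="wbrqidl" (len 7), cursors c1@1 c4@2 c2@4 c3@7, authorship .......
After op 4 (insert('s')): buffer="wsbsrqsidls" (len 11), cursors c1@2 c4@4 c2@7 c3@11, authorship .1.4..2...3
After op 5 (insert('d')): buffer="wsdbsdrqsdidlsd" (len 15), cursors c1@3 c4@6 c2@10 c3@15, authorship .11.44..22...33
After op 6 (delete): buffer="wsbsrqsidls" (len 11), cursors c1@2 c4@4 c2@7 c3@11, authorship .1.4..2...3
Authorship (.=original, N=cursor N): . 1 . 4 . . 2 . . . 3
Index 0: author = original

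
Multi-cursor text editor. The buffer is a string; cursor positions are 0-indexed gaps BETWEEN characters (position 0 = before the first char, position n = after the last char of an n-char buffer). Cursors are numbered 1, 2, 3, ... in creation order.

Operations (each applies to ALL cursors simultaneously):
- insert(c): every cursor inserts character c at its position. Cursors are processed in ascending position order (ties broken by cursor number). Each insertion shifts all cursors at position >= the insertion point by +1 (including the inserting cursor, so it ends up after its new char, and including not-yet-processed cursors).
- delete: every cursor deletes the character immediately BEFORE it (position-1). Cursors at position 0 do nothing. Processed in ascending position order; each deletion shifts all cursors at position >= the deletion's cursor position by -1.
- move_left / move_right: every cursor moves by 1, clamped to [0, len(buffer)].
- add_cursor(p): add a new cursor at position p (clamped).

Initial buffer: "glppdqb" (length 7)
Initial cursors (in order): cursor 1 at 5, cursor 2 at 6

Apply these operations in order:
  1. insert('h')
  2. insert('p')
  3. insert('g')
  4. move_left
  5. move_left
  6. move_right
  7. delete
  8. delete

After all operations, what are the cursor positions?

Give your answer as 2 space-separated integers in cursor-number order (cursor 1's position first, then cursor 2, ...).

After op 1 (insert('h')): buffer="glppdhqhb" (len 9), cursors c1@6 c2@8, authorship .....1.2.
After op 2 (insert('p')): buffer="glppdhpqhpb" (len 11), cursors c1@7 c2@10, authorship .....11.22.
After op 3 (insert('g')): buffer="glppdhpgqhpgb" (len 13), cursors c1@8 c2@12, authorship .....111.222.
After op 4 (move_left): buffer="glppdhpgqhpgb" (len 13), cursors c1@7 c2@11, authorship .....111.222.
After op 5 (move_left): buffer="glppdhpgqhpgb" (len 13), cursors c1@6 c2@10, authorship .....111.222.
After op 6 (move_right): buffer="glppdhpgqhpgb" (len 13), cursors c1@7 c2@11, authorship .....111.222.
After op 7 (delete): buffer="glppdhgqhgb" (len 11), cursors c1@6 c2@9, authorship .....11.22.
After op 8 (delete): buffer="glppdgqgb" (len 9), cursors c1@5 c2@7, authorship .....1.2.

Answer: 5 7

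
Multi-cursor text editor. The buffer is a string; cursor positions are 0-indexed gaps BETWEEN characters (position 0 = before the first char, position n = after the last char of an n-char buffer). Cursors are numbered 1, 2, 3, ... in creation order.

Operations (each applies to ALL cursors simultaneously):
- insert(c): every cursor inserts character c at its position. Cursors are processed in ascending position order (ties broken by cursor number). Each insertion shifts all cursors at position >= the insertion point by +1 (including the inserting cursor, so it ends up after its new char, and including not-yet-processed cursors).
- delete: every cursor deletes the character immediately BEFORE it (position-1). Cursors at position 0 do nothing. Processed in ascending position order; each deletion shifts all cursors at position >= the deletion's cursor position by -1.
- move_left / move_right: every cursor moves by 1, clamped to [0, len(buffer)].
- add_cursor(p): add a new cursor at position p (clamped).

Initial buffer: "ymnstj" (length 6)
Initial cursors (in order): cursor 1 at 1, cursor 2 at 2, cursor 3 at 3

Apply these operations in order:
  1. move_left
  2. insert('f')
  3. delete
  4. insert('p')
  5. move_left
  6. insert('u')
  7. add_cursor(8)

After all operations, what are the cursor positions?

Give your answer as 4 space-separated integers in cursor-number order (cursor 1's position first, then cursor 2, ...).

After op 1 (move_left): buffer="ymnstj" (len 6), cursors c1@0 c2@1 c3@2, authorship ......
After op 2 (insert('f')): buffer="fyfmfnstj" (len 9), cursors c1@1 c2@3 c3@5, authorship 1.2.3....
After op 3 (delete): buffer="ymnstj" (len 6), cursors c1@0 c2@1 c3@2, authorship ......
After op 4 (insert('p')): buffer="pypmpnstj" (len 9), cursors c1@1 c2@3 c3@5, authorship 1.2.3....
After op 5 (move_left): buffer="pypmpnstj" (len 9), cursors c1@0 c2@2 c3@4, authorship 1.2.3....
After op 6 (insert('u')): buffer="upyupmupnstj" (len 12), cursors c1@1 c2@4 c3@7, authorship 11.22.33....
After op 7 (add_cursor(8)): buffer="upyupmupnstj" (len 12), cursors c1@1 c2@4 c3@7 c4@8, authorship 11.22.33....

Answer: 1 4 7 8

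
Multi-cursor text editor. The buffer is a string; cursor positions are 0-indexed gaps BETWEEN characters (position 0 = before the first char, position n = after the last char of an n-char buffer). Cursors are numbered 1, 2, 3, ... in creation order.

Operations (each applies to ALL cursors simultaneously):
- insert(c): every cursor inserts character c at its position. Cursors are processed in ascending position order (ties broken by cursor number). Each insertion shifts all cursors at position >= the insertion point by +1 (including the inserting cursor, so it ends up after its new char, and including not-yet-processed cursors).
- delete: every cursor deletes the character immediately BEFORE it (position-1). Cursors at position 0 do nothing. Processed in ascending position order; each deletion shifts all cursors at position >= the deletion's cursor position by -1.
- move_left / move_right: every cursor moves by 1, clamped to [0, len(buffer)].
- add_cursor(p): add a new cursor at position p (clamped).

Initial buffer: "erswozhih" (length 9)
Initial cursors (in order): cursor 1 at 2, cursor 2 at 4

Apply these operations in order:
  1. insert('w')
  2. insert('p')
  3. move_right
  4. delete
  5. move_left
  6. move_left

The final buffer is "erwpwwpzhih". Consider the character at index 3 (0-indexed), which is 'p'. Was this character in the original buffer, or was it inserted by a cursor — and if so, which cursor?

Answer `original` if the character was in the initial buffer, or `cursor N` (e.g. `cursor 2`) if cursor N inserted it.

Answer: cursor 1

Derivation:
After op 1 (insert('w')): buffer="erwswwozhih" (len 11), cursors c1@3 c2@6, authorship ..1..2.....
After op 2 (insert('p')): buffer="erwpswwpozhih" (len 13), cursors c1@4 c2@8, authorship ..11..22.....
After op 3 (move_right): buffer="erwpswwpozhih" (len 13), cursors c1@5 c2@9, authorship ..11..22.....
After op 4 (delete): buffer="erwpwwpzhih" (len 11), cursors c1@4 c2@7, authorship ..11.22....
After op 5 (move_left): buffer="erwpwwpzhih" (len 11), cursors c1@3 c2@6, authorship ..11.22....
After op 6 (move_left): buffer="erwpwwpzhih" (len 11), cursors c1@2 c2@5, authorship ..11.22....
Authorship (.=original, N=cursor N): . . 1 1 . 2 2 . . . .
Index 3: author = 1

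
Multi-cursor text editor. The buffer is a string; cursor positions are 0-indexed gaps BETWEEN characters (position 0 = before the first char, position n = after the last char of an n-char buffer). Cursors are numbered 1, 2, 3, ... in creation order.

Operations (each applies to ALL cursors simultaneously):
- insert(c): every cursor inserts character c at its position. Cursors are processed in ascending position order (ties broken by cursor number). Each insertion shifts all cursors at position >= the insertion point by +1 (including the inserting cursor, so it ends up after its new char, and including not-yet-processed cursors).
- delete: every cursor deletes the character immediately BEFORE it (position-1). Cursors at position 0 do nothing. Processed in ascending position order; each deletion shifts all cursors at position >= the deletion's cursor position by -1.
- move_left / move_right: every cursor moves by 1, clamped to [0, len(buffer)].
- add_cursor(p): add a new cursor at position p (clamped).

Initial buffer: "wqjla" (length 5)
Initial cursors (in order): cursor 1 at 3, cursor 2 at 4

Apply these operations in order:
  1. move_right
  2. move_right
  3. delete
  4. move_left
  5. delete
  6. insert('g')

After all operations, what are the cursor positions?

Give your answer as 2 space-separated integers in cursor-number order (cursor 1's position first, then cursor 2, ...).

After op 1 (move_right): buffer="wqjla" (len 5), cursors c1@4 c2@5, authorship .....
After op 2 (move_right): buffer="wqjla" (len 5), cursors c1@5 c2@5, authorship .....
After op 3 (delete): buffer="wqj" (len 3), cursors c1@3 c2@3, authorship ...
After op 4 (move_left): buffer="wqj" (len 3), cursors c1@2 c2@2, authorship ...
After op 5 (delete): buffer="j" (len 1), cursors c1@0 c2@0, authorship .
After op 6 (insert('g')): buffer="ggj" (len 3), cursors c1@2 c2@2, authorship 12.

Answer: 2 2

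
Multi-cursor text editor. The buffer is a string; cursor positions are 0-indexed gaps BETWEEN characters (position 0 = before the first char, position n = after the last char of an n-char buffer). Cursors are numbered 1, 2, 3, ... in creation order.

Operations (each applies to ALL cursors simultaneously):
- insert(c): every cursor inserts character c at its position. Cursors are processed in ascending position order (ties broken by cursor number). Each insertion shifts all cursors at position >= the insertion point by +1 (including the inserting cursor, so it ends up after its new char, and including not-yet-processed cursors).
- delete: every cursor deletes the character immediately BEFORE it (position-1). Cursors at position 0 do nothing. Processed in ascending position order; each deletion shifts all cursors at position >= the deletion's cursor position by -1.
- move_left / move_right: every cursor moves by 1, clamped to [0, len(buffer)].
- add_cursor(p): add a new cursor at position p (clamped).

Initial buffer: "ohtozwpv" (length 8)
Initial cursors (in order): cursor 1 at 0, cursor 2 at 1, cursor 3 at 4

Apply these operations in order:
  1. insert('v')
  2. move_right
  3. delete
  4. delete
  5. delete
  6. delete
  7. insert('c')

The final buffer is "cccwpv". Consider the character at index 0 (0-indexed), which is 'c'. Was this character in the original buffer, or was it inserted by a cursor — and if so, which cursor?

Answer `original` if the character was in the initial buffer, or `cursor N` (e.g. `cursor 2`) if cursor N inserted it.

Answer: cursor 1

Derivation:
After op 1 (insert('v')): buffer="vovhtovzwpv" (len 11), cursors c1@1 c2@3 c3@7, authorship 1.2...3....
After op 2 (move_right): buffer="vovhtovzwpv" (len 11), cursors c1@2 c2@4 c3@8, authorship 1.2...3....
After op 3 (delete): buffer="vvtovwpv" (len 8), cursors c1@1 c2@2 c3@5, authorship 12..3...
After op 4 (delete): buffer="towpv" (len 5), cursors c1@0 c2@0 c3@2, authorship .....
After op 5 (delete): buffer="twpv" (len 4), cursors c1@0 c2@0 c3@1, authorship ....
After op 6 (delete): buffer="wpv" (len 3), cursors c1@0 c2@0 c3@0, authorship ...
After op 7 (insert('c')): buffer="cccwpv" (len 6), cursors c1@3 c2@3 c3@3, authorship 123...
Authorship (.=original, N=cursor N): 1 2 3 . . .
Index 0: author = 1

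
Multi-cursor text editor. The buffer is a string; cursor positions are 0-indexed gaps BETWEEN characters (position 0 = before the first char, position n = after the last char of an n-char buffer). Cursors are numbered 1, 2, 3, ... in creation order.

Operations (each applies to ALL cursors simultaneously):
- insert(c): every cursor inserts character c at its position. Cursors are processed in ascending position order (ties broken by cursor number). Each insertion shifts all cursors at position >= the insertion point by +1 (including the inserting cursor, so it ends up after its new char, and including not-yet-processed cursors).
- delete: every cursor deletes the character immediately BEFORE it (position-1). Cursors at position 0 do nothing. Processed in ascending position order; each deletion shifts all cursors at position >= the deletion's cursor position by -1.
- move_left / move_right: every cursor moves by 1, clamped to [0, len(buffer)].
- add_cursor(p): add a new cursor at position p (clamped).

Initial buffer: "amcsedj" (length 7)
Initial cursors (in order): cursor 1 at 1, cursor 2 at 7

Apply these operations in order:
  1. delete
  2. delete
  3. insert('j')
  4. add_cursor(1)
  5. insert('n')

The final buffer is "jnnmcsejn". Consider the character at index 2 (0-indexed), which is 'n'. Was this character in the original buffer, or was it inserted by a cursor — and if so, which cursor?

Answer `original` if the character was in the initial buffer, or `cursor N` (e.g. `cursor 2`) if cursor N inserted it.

After op 1 (delete): buffer="mcsed" (len 5), cursors c1@0 c2@5, authorship .....
After op 2 (delete): buffer="mcse" (len 4), cursors c1@0 c2@4, authorship ....
After op 3 (insert('j')): buffer="jmcsej" (len 6), cursors c1@1 c2@6, authorship 1....2
After op 4 (add_cursor(1)): buffer="jmcsej" (len 6), cursors c1@1 c3@1 c2@6, authorship 1....2
After op 5 (insert('n')): buffer="jnnmcsejn" (len 9), cursors c1@3 c3@3 c2@9, authorship 113....22
Authorship (.=original, N=cursor N): 1 1 3 . . . . 2 2
Index 2: author = 3

Answer: cursor 3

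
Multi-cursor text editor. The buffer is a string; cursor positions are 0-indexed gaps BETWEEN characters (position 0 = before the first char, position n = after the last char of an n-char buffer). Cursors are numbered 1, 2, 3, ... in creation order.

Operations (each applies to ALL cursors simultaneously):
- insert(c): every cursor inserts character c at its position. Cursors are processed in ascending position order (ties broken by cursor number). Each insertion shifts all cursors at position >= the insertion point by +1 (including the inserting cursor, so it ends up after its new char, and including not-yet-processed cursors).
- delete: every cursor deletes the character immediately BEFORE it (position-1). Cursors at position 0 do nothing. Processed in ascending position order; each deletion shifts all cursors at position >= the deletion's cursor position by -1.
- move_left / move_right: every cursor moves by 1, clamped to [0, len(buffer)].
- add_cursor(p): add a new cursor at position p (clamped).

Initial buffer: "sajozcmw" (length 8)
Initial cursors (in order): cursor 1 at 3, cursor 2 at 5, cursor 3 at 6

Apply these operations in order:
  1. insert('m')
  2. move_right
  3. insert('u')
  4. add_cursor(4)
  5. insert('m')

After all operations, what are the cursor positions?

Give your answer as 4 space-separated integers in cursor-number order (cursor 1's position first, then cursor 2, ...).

After op 1 (insert('m')): buffer="sajmozmcmmw" (len 11), cursors c1@4 c2@7 c3@9, authorship ...1..2.3..
After op 2 (move_right): buffer="sajmozmcmmw" (len 11), cursors c1@5 c2@8 c3@10, authorship ...1..2.3..
After op 3 (insert('u')): buffer="sajmouzmcummuw" (len 14), cursors c1@6 c2@10 c3@13, authorship ...1.1.2.23.3.
After op 4 (add_cursor(4)): buffer="sajmouzmcummuw" (len 14), cursors c4@4 c1@6 c2@10 c3@13, authorship ...1.1.2.23.3.
After op 5 (insert('m')): buffer="sajmmoumzmcummmumw" (len 18), cursors c4@5 c1@8 c2@13 c3@17, authorship ...14.11.2.223.33.

Answer: 8 13 17 5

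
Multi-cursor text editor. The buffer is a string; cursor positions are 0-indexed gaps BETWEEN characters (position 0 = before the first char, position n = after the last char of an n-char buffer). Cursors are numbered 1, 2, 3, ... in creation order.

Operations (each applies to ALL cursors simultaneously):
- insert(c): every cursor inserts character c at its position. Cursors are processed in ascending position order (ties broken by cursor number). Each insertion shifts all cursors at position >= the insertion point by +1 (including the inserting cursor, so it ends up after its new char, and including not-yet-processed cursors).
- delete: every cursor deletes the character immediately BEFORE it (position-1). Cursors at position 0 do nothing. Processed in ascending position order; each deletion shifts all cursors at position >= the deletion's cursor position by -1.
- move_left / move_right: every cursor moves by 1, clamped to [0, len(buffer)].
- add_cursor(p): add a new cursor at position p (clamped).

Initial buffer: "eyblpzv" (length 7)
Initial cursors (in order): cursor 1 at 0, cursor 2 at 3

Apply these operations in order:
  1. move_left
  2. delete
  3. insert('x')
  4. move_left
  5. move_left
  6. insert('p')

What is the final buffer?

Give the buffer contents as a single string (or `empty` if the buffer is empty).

After op 1 (move_left): buffer="eyblpzv" (len 7), cursors c1@0 c2@2, authorship .......
After op 2 (delete): buffer="eblpzv" (len 6), cursors c1@0 c2@1, authorship ......
After op 3 (insert('x')): buffer="xexblpzv" (len 8), cursors c1@1 c2@3, authorship 1.2.....
After op 4 (move_left): buffer="xexblpzv" (len 8), cursors c1@0 c2@2, authorship 1.2.....
After op 5 (move_left): buffer="xexblpzv" (len 8), cursors c1@0 c2@1, authorship 1.2.....
After op 6 (insert('p')): buffer="pxpexblpzv" (len 10), cursors c1@1 c2@3, authorship 112.2.....

Answer: pxpexblpzv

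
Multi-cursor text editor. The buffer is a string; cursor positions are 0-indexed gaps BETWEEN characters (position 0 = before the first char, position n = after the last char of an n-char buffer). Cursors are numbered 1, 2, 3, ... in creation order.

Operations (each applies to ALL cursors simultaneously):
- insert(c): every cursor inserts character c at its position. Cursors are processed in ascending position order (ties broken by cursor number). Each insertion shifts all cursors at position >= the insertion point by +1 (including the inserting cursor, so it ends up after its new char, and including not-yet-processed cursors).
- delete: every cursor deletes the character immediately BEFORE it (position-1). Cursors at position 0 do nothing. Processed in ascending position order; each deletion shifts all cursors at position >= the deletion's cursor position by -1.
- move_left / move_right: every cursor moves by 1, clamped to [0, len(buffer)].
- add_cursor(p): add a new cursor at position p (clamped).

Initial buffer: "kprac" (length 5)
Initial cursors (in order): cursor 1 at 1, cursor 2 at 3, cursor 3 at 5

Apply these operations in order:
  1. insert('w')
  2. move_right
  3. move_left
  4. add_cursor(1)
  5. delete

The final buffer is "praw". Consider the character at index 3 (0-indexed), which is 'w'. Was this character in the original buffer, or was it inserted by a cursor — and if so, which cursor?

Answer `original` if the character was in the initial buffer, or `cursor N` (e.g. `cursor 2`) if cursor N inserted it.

Answer: cursor 3

Derivation:
After op 1 (insert('w')): buffer="kwprwacw" (len 8), cursors c1@2 c2@5 c3@8, authorship .1..2..3
After op 2 (move_right): buffer="kwprwacw" (len 8), cursors c1@3 c2@6 c3@8, authorship .1..2..3
After op 3 (move_left): buffer="kwprwacw" (len 8), cursors c1@2 c2@5 c3@7, authorship .1..2..3
After op 4 (add_cursor(1)): buffer="kwprwacw" (len 8), cursors c4@1 c1@2 c2@5 c3@7, authorship .1..2..3
After op 5 (delete): buffer="praw" (len 4), cursors c1@0 c4@0 c2@2 c3@3, authorship ...3
Authorship (.=original, N=cursor N): . . . 3
Index 3: author = 3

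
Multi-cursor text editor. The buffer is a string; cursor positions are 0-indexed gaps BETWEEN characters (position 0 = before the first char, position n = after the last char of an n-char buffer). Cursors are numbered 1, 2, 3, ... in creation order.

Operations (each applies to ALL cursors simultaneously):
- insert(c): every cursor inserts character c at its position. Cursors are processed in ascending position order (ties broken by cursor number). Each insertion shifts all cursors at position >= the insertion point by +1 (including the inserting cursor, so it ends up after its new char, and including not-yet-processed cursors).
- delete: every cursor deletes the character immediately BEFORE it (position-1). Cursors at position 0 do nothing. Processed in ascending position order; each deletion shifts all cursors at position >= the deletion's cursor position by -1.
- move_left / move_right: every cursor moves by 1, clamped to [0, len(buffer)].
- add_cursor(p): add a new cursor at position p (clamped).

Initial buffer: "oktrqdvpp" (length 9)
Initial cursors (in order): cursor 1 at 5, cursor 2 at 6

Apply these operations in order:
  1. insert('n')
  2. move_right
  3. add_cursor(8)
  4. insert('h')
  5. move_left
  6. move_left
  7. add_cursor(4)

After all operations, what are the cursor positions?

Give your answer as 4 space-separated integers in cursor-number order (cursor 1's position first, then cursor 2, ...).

After op 1 (insert('n')): buffer="oktrqndnvpp" (len 11), cursors c1@6 c2@8, authorship .....1.2...
After op 2 (move_right): buffer="oktrqndnvpp" (len 11), cursors c1@7 c2@9, authorship .....1.2...
After op 3 (add_cursor(8)): buffer="oktrqndnvpp" (len 11), cursors c1@7 c3@8 c2@9, authorship .....1.2...
After op 4 (insert('h')): buffer="oktrqndhnhvhpp" (len 14), cursors c1@8 c3@10 c2@12, authorship .....1.123.2..
After op 5 (move_left): buffer="oktrqndhnhvhpp" (len 14), cursors c1@7 c3@9 c2@11, authorship .....1.123.2..
After op 6 (move_left): buffer="oktrqndhnhvhpp" (len 14), cursors c1@6 c3@8 c2@10, authorship .....1.123.2..
After op 7 (add_cursor(4)): buffer="oktrqndhnhvhpp" (len 14), cursors c4@4 c1@6 c3@8 c2@10, authorship .....1.123.2..

Answer: 6 10 8 4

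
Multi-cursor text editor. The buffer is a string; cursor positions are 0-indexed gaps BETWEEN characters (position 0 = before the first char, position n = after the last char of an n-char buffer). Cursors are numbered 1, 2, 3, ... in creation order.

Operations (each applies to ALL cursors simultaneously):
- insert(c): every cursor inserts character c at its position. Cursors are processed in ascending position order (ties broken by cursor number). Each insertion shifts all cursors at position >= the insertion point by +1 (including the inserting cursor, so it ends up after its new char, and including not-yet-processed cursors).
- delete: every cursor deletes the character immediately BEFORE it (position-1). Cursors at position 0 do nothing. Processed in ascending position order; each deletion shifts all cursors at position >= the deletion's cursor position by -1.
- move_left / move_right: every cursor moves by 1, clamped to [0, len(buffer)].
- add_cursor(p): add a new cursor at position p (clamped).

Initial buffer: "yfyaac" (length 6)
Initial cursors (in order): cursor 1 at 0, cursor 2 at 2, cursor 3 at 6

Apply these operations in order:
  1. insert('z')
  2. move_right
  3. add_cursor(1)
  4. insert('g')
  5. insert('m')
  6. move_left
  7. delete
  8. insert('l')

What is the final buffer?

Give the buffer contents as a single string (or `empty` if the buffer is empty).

After op 1 (insert('z')): buffer="zyfzyaacz" (len 9), cursors c1@1 c2@4 c3@9, authorship 1..2....3
After op 2 (move_right): buffer="zyfzyaacz" (len 9), cursors c1@2 c2@5 c3@9, authorship 1..2....3
After op 3 (add_cursor(1)): buffer="zyfzyaacz" (len 9), cursors c4@1 c1@2 c2@5 c3@9, authorship 1..2....3
After op 4 (insert('g')): buffer="zgygfzygaaczg" (len 13), cursors c4@2 c1@4 c2@8 c3@13, authorship 14.1.2.2...33
After op 5 (insert('m')): buffer="zgmygmfzygmaaczgm" (len 17), cursors c4@3 c1@6 c2@11 c3@17, authorship 144.11.2.22...333
After op 6 (move_left): buffer="zgmygmfzygmaaczgm" (len 17), cursors c4@2 c1@5 c2@10 c3@16, authorship 144.11.2.22...333
After op 7 (delete): buffer="zmymfzymaaczm" (len 13), cursors c4@1 c1@3 c2@7 c3@12, authorship 14.1.2.2...33
After op 8 (insert('l')): buffer="zlmylmfzylmaaczlm" (len 17), cursors c4@2 c1@5 c2@10 c3@16, authorship 144.11.2.22...333

Answer: zlmylmfzylmaaczlm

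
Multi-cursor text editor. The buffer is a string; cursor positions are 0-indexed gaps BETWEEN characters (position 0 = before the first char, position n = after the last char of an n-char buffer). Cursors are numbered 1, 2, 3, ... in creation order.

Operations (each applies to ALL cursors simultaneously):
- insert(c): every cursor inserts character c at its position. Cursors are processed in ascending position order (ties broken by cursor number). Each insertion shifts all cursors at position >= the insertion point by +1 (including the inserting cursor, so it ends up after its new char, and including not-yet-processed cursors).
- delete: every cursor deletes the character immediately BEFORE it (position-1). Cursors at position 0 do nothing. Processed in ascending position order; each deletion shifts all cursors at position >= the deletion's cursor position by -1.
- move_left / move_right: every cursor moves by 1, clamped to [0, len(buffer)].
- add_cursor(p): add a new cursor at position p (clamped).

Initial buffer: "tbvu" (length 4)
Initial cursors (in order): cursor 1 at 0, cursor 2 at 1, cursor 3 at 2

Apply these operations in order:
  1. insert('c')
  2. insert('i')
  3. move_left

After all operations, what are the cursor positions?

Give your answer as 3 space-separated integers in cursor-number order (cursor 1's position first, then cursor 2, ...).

After op 1 (insert('c')): buffer="ctcbcvu" (len 7), cursors c1@1 c2@3 c3@5, authorship 1.2.3..
After op 2 (insert('i')): buffer="citcibcivu" (len 10), cursors c1@2 c2@5 c3@8, authorship 11.22.33..
After op 3 (move_left): buffer="citcibcivu" (len 10), cursors c1@1 c2@4 c3@7, authorship 11.22.33..

Answer: 1 4 7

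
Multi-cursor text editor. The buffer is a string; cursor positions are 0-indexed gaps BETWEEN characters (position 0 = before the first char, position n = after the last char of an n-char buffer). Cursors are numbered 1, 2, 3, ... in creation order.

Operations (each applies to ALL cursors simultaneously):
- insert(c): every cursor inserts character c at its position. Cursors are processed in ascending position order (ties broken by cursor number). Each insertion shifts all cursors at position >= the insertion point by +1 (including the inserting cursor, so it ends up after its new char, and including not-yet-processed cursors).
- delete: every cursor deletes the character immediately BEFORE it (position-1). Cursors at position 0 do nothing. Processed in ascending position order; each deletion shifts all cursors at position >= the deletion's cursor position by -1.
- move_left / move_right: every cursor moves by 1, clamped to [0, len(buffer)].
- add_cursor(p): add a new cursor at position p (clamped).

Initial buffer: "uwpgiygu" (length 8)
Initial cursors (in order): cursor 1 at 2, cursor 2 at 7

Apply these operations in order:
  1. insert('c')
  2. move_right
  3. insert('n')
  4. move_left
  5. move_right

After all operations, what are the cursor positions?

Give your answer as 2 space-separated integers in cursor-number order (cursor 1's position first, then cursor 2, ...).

Answer: 5 12

Derivation:
After op 1 (insert('c')): buffer="uwcpgiygcu" (len 10), cursors c1@3 c2@9, authorship ..1.....2.
After op 2 (move_right): buffer="uwcpgiygcu" (len 10), cursors c1@4 c2@10, authorship ..1.....2.
After op 3 (insert('n')): buffer="uwcpngiygcun" (len 12), cursors c1@5 c2@12, authorship ..1.1....2.2
After op 4 (move_left): buffer="uwcpngiygcun" (len 12), cursors c1@4 c2@11, authorship ..1.1....2.2
After op 5 (move_right): buffer="uwcpngiygcun" (len 12), cursors c1@5 c2@12, authorship ..1.1....2.2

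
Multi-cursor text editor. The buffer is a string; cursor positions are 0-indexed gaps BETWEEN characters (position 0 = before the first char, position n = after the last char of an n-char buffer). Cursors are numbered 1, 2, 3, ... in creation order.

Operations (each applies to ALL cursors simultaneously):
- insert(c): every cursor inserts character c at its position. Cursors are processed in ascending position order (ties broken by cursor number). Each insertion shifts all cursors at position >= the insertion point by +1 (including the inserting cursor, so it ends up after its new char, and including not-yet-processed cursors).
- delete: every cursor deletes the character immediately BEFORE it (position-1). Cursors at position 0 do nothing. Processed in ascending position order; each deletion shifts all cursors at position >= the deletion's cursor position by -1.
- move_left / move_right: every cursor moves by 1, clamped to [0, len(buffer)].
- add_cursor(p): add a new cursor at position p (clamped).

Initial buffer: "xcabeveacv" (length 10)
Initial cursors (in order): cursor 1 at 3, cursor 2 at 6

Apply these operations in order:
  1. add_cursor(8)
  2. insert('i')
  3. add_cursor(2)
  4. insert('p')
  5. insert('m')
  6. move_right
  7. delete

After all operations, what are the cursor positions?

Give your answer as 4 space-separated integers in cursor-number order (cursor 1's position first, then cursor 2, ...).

Answer: 7 12 16 4

Derivation:
After op 1 (add_cursor(8)): buffer="xcabeveacv" (len 10), cursors c1@3 c2@6 c3@8, authorship ..........
After op 2 (insert('i')): buffer="xcaibevieaicv" (len 13), cursors c1@4 c2@8 c3@11, authorship ...1...2..3..
After op 3 (add_cursor(2)): buffer="xcaibevieaicv" (len 13), cursors c4@2 c1@4 c2@8 c3@11, authorship ...1...2..3..
After op 4 (insert('p')): buffer="xcpaipbevipeaipcv" (len 17), cursors c4@3 c1@6 c2@11 c3@15, authorship ..4.11...22..33..
After op 5 (insert('m')): buffer="xcpmaipmbevipmeaipmcv" (len 21), cursors c4@4 c1@8 c2@14 c3@19, authorship ..44.111...222..333..
After op 6 (move_right): buffer="xcpmaipmbevipmeaipmcv" (len 21), cursors c4@5 c1@9 c2@15 c3@20, authorship ..44.111...222..333..
After op 7 (delete): buffer="xcpmipmevipmaipmv" (len 17), cursors c4@4 c1@7 c2@12 c3@16, authorship ..44111..222.333.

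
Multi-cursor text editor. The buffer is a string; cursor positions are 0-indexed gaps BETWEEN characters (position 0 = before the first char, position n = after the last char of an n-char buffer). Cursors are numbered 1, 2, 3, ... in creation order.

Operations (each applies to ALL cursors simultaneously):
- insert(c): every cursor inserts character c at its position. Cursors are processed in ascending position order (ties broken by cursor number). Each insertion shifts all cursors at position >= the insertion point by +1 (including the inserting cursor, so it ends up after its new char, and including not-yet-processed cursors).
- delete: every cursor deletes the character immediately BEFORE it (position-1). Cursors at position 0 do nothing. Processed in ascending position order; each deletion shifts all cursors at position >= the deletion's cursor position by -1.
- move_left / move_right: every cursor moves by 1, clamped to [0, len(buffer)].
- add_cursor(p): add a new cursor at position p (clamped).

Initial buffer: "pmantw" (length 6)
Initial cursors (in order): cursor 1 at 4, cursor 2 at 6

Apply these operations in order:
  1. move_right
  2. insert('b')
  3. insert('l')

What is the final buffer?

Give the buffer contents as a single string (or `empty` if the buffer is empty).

After op 1 (move_right): buffer="pmantw" (len 6), cursors c1@5 c2@6, authorship ......
After op 2 (insert('b')): buffer="pmantbwb" (len 8), cursors c1@6 c2@8, authorship .....1.2
After op 3 (insert('l')): buffer="pmantblwbl" (len 10), cursors c1@7 c2@10, authorship .....11.22

Answer: pmantblwbl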